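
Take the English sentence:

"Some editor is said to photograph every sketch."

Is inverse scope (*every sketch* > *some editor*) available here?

Raising constructions are monoclausal for scope purposes; *every sketch* is not separated from *some editor* by any island.
Ordinary QR to a clause-peripheral position gives the wide-scope LF for the lower DP.

Yes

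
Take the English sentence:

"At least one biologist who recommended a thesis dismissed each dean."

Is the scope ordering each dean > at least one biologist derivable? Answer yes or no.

Yes

*each dean* sits in the matrix clause, not in the relative clause on *at least one biologist*.
Clause-internal QR can adjoin the lower DP above the subject, yielding the inverse reading.
So *each dean* > *at least one biologist* is among the available readings.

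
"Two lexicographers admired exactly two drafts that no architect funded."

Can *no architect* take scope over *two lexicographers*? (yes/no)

*no architect* sits inside the relative clause *that no architect funded* modifying *exactly two drafts*.
Relative clauses block scope extraction: QR cannot target a position outside the modified NP.
The inverse ordering *no architect* > *two lexicographers* is therefore underivable.

No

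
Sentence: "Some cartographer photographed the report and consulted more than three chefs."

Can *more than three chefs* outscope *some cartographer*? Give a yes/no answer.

No

*more than three chefs* is embedded in one conjunct of the coordinate structure (*consulted more than three chefs*).
Asymmetric QR out of one conjunct violates the Coordinate Structure Constraint.
*more than three chefs* is confined to the island and cannot take scope over *some cartographer*.
(Only the surface reading survives: one fixed cartographer with respect to all the relevant chefs.)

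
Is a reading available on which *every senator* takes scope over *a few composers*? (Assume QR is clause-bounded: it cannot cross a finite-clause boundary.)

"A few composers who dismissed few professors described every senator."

Yes

Although the sentence contains a relative clause (*who dismissed few professors*), *every senator* is outside it, in the matrix VP.
Since no island is crossed, the inverse ordering is licensed alongside surface scope.
The sentence is scopally ambiguous between *a few composers* > *every senator* and *every senator* > *a few composers*.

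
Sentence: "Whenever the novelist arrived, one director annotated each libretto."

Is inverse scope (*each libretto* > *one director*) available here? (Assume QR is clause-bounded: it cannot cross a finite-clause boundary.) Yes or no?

Yes

Although there is an adjunct clause, *each libretto* is in the main clause, not inside the adjunct.
Clause-internal QR can adjoin the lower DP above the subject, yielding the inverse reading.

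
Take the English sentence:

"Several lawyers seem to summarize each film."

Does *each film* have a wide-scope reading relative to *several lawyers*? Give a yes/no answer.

Yes

Raising constructions are monoclausal for scope purposes; *each film* is not separated from *several lawyers* by any island.
Ordinary QR to a clause-peripheral position gives the wide-scope LF for the lower DP.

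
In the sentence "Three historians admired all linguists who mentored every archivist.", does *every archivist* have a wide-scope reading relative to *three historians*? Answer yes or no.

No

*every archivist* is embedded in the relative clause *who mentored every archivist* modifying *all linguists*.
Relative clauses block scope extraction: QR cannot target a position outside the modified NP.
There is no licit LF on which *every archivist* c-commands *three historians*.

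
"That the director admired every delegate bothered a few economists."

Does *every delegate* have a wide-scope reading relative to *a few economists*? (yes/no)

The target quantifier *every delegate* is part of the sentential subject *that the director admired every delegate*.
The subject-island constraint blocks QR out of a clausal subject.
*every delegate* > *a few economists* would require crossing that boundary, which is illicit.

No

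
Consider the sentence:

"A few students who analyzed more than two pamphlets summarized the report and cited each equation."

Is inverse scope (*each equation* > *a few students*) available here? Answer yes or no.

No

The target quantifier *each equation* is part of one conjunct of the coordinate structure (*cited each equation*).
Coordinate structures are islands for non-across-the-board movement, QR included.
So *each equation* cannot raise to a position above *a few students*.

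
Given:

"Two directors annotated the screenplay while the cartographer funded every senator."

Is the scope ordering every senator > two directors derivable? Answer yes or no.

The target quantifier *every senator* is part of the adjunct clause *while the cartographer funded every senator*.
The adjunct-island constraint bars QR out of an adverbial clause.
So *every senator* cannot raise to a position above *two directors*.

No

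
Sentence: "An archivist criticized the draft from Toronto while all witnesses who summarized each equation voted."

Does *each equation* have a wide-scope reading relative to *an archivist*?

Structurally, *each equation* is inside the relative clause *who summarized each equation*, which is itself inside the adjunct *while all witnesses who summarized each equation voted*.
Two island boundaries intervene — the relative clause and the adjunct. Either alone would block QR.
*each equation* > *an archivist* would require crossing that boundary, which is illicit.

No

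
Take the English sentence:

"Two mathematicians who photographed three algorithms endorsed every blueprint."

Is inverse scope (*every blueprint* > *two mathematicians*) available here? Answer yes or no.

Although the sentence contains a relative clause (*who photographed three algorithms*), *every blueprint* is outside it, in the matrix VP.
Ordinary QR to a clause-peripheral position gives the wide-scope LF for the lower DP.
The sentence is scopally ambiguous between *two mathematicians* > *every blueprint* and *every blueprint* > *two mathematicians*.

Yes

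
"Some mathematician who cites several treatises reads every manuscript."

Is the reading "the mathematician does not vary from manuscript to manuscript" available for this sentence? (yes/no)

Yes

This is the *some mathematician* > *every manuscript* reading.
Surface scope (*some mathematician* > *every manuscript*) is always derivable; islands only block QR, not in-situ interpretation.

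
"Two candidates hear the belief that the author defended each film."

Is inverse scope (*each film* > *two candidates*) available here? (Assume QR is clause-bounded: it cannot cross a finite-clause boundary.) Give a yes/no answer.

The target quantifier *each film* is part of the complex NP *the belief that the author defended each film*.
A that-clause complement to a noun is an island; QR cannot cross the NP boundary.
Hence only narrow scope for *each film* (under *two candidates*) survives.

No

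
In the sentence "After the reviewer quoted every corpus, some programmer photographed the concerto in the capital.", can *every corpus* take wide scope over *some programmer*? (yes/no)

No

*every corpus* is embedded in the adjunct clause *after the reviewer quoted every corpus*.
The adjunct-island constraint bars QR out of an adverbial clause.
*every corpus* > *some programmer* would require crossing that boundary, which is illicit.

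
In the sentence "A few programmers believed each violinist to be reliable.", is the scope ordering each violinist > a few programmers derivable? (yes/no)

ECM infinitives lack a CP barrier, so *each violinist* can QR over the matrix subject *a few programmers*.
With no island boundary between them, the object can take inverse scope over the subject via ordinary QR within the clause.

Yes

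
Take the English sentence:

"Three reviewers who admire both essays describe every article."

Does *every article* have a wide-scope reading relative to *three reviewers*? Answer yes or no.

Although the sentence contains a relative clause (*who admire both essays*), *every article* is outside it, in the matrix VP.
Nothing blocks QR of the lower DP to a position above the higher one, so inverse scope is available.

Yes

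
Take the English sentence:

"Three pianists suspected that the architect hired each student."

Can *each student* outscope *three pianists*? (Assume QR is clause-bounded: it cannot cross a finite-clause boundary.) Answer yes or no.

No

The DP *each student* is contained in the finite complement clause *that the architect hired each student*.
Under clause-bounded QR, a quantifier in an embedded finite clause cannot raise into the matrix clause.
So *each student* cannot raise to a position above *three pianists*.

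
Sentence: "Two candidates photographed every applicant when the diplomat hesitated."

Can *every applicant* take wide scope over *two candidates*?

Yes

The adjunct clause does not contain *every applicant*, which is the matrix object.
Ordinary QR to a clause-peripheral position gives the wide-scope LF for the lower DP.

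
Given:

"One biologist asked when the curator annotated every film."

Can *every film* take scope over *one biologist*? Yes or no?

*every film* occurs within the embedded question *when the curator annotated every film*.
The wh-island constraint blocks QR out of an embedded interrogative.
Hence only narrow scope for *every film* (under *one biologist*) survives.
(Only the surface reading survives: one fixed biologist with respect to all the relevant films.)

No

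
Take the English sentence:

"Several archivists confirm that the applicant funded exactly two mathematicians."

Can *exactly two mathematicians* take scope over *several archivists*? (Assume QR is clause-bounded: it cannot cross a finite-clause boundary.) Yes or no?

Structurally, *exactly two mathematicians* is inside the finite complement clause *that the applicant funded exactly two mathematicians*.
Under clause-bounded QR, a quantifier in an embedded finite clause cannot raise into the matrix clause.
So the wide-scope reading for *exactly two mathematicians* is blocked.

No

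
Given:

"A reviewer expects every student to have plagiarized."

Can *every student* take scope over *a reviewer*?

Yes

This is an ECM construction: *every student* is the infinitival subject, Case-marked by the matrix verb, and the infinitive is transparent for QR.
QR within a single clause is free, so the lower quantifier may take scope over the higher one.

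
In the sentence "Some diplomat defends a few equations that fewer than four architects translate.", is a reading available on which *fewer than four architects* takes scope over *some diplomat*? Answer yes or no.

Structurally, *fewer than four architects* is inside the relative clause *that fewer than four architects translate* modifying *a few equations*.
Quantifiers inside a relative clause are trapped there; the RC boundary blocks QR.
The inverse ordering *fewer than four architects* > *some diplomat* is therefore underivable.

No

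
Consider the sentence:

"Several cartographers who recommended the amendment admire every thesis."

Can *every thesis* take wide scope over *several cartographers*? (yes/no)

Yes

*every thesis* is a matrix argument; only *several cartographers* is modified by the relative clause *who recommended the amendment*, so the RC island is irrelevant to the target quantifier.
Clause-internal QR can adjoin the lower DP above the subject, yielding the inverse reading.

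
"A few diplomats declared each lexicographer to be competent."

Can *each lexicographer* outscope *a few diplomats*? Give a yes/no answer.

Yes

The ECM infinitive is scope-transparent — *each lexicographer* is free to raise above *a few diplomats*.
With no island boundary between them, the object can take inverse scope over the subject via ordinary QR within the clause.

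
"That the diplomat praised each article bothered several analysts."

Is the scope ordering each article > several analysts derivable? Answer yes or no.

No

The DP *each article* is contained in the sentential subject *that the diplomat praised each article*.
The Sentential Subject Constraint rules out raising the quantifier out of the that-clause subject.
*each article* > *several analysts* would require crossing that boundary, which is illicit.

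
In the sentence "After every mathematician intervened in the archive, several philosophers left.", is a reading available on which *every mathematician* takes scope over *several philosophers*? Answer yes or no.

No

The target quantifier *every mathematician* is part of the adjunct clause *after every mathematician intervened in the archive*.
Adjunct clauses are scope islands: a quantifier inside an adjunct cannot raise into the matrix clause.
There is no licit LF on which *every mathematician* c-commands *several philosophers*.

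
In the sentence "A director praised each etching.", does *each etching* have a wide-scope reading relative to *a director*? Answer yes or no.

Both DPs are arguments of the same predicate; there is no clause or island boundary between them.
Since no island is crossed, the inverse ordering is licensed alongside surface scope.
The sentence is scopally ambiguous between *a director* > *each etching* and *each etching* > *a director*.

Yes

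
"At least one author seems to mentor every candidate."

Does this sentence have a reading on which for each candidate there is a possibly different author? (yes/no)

That reading corresponds to *every candidate* > *at least one author*.
The matrix predicate is a raising verb, whose infinitival complement is not a scope island — *every candidate* can QR into the matrix clause.
Since no island is crossed, the inverse ordering is licensed alongside surface scope.

Yes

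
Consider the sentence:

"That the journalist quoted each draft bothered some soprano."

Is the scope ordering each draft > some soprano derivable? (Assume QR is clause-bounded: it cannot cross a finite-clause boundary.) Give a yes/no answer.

Structurally, *each draft* is inside the sentential subject *that the journalist quoted each draft*.
Clausal subjects are scope islands; QR from inside the subject into the matrix is barred.
*each draft* > *some soprano* would require crossing that boundary, which is illicit.

No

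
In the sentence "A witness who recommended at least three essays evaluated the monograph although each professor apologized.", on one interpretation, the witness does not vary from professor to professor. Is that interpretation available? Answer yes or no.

Yes

That reading corresponds to *a witness* > *each professor*.
Nothing needs to raise for *a witness* > *each professor*, so no island constraint is at stake.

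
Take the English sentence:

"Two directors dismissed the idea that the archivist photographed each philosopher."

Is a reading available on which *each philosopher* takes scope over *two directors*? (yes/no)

No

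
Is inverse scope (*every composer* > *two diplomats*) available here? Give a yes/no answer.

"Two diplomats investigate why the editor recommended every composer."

No

*every composer* occurs within the embedded question *why the editor recommended every composer*.
An indirect question is a wh-island; the filled [Spec,CP] blocks QR across the CP edge.
There is no licit LF on which *every composer* c-commands *two diplomats*.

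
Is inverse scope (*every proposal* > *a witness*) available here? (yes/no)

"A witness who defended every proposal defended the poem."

No

*every proposal* is embedded in the relative clause *who defended every proposal*.
The relative clause forms an island for QR, so the quantifier is confined to the head noun's restrictor.
Hence only narrow scope for *every proposal* (under *a witness*) survives.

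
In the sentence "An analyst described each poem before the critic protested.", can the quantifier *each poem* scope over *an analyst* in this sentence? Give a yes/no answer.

Yes

Neither queried DP is inside the adjunct, so the adjunct-island constraint does not apply.
Clause-internal QR can adjoin the lower DP above the subject, yielding the inverse reading.
Both orderings are possible: *an analyst* > *each poem* and *each poem* > *an analyst*.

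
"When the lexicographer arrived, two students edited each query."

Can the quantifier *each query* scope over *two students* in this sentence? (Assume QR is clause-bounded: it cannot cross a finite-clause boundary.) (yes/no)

The adjunct island is irrelevant here — *each query* and *two students* are both in the matrix clause.
Clause-internal QR can adjoin the lower DP above the subject, yielding the inverse reading.

Yes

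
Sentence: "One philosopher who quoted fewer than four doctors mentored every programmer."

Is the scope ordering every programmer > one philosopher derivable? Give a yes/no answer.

The RC *who quoted fewer than four doctors* is an island, but *every programmer* is not inside it — it is the matrix object, a clausemate of *one philosopher*.
Nothing blocks QR of the lower DP to a position above the higher one, so inverse scope is available.
The sentence is scopally ambiguous between *one philosopher* > *every programmer* and *every programmer* > *one philosopher*.

Yes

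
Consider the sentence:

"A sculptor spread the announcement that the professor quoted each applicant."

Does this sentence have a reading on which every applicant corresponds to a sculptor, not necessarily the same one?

No

That reading corresponds to *each applicant* > *a sculptor*.
The DP *each applicant* is contained in the complex NP *the announcement that the professor quoted each applicant*.
Noun-complement clauses are scope islands (the Complex NP Constraint): a quantifier inside one cannot scope into the matrix.
So the wide-scope reading for *each applicant* is blocked.
(Only the surface reading survives: one fixed sculptor with respect to all the relevant applicants.)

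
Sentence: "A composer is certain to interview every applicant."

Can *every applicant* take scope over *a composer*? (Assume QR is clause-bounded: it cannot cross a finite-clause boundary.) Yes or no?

Raising constructions are monoclausal for scope purposes; *every applicant* is not separated from *a composer* by any island.
Ordinary QR to a clause-peripheral position gives the wide-scope LF for the lower DP.

Yes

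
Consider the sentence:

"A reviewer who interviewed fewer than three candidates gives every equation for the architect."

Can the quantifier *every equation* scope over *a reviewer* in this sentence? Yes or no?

Yes

*every equation* sits in the matrix clause, not in the relative clause on *a reviewer*.
Clause-internal QR can adjoin the lower DP above the subject, yielding the inverse reading.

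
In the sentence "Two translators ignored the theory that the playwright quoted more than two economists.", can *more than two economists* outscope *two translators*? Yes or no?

The target quantifier *more than two economists* is part of the complex NP *the theory that the playwright quoted more than two economists*.
Since the clause is the complement of a nominal head, the CNPC blocks scope extraction.
So the wide-scope reading for *more than two economists* is blocked.

No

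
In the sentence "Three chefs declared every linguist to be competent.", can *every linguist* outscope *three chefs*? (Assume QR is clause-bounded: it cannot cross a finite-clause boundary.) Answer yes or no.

Yes

ECM infinitives lack a CP barrier, so *every linguist* can QR over the matrix subject *three chefs*.
Ordinary QR to a clause-peripheral position gives the wide-scope LF for the lower DP.
So *every linguist* > *three chefs* is among the available readings.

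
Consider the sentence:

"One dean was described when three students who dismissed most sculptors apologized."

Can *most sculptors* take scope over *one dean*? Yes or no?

*most sculptors* occurs within the relative clause *who dismissed most sculptors*, which is itself inside the adjunct *when three students who dismissed most sculptors apologized*.
The quantifier would have to escape first the RC and then the adjunct — two independent island violations.
There is no licit LF on which *most sculptors* c-commands *one dean*.
(Only the surface reading survives: one fixed dean with respect to all the relevant sculptors.)

No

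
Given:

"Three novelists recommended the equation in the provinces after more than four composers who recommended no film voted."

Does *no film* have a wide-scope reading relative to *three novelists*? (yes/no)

No

*no film* is embedded in the relative clause *who recommended no film*, which is itself inside the adjunct *after more than four composers who recommended no film voted*.
Two island boundaries intervene — the relative clause and the adjunct. Either alone would block QR.
The inverse ordering *no film* > *three novelists* is therefore underivable.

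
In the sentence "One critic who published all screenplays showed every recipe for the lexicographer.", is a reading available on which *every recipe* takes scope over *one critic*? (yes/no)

The relative clause *who published all screenplays* modifies *one critic*, but *every recipe* is not inside that relative clause — it is an argument of the matrix verb.
QR within a single clause is free, so the lower quantifier may take scope over the higher one.

Yes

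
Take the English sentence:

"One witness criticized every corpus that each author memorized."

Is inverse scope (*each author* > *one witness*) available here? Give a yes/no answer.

No

*each author* sits inside the relative clause *that each author memorized* modifying *every corpus*.
Quantifiers inside a relative clause are trapped there; the RC boundary blocks QR.
Hence only narrow scope for *each author* (under *one witness*) survives.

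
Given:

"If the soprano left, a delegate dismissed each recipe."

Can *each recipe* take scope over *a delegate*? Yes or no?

The adjunct island is irrelevant here — *each recipe* and *a delegate* are both in the matrix clause.
Clause-internal QR can adjoin the lower DP above the subject, yielding the inverse reading.

Yes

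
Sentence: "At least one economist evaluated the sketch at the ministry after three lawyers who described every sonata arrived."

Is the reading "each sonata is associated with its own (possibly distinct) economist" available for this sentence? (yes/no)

The paraphrase describes the scope ordering *every sonata* > *at least one economist*.
The target quantifier *every sonata* is part of the relative clause *who described every sonata*, which is itself inside the adjunct *after three lawyers who described every sonata arrived*.
Two island boundaries intervene — the relative clause and the adjunct. Either alone would block QR.
There is no licit LF on which *every sonata* c-commands *at least one economist*.

No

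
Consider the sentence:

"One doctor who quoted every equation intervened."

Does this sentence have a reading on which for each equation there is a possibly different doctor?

That reading corresponds to *every equation* > *one doctor*.
*every equation* occurs within the relative clause *who quoted every equation*.
Relative clauses are scope islands: a quantifier cannot QR out of a relative clause to take scope in the matrix clause.
So the wide-scope reading for *every equation* is blocked.

No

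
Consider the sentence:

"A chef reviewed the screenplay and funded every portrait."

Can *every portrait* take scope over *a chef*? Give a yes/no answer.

The target quantifier *every portrait* is part of one conjunct of the coordinate structure (*funded every portrait*).
A quantifier cannot raise out of one conjunct of a coordination across the whole coordinate structure — the CSC applies to QR.
So *every portrait* cannot raise to a position above *a chef*.

No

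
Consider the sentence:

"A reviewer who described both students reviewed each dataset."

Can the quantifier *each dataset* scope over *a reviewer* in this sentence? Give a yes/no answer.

Yes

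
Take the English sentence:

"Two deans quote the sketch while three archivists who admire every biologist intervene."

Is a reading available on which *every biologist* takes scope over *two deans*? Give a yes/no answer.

No

*every biologist* sits inside the relative clause *who admire every biologist*, which is itself inside the adjunct *while three archivists who admire every biologist intervene*.
Two island boundaries intervene — the relative clause and the adjunct. Either alone would block QR.
So *every biologist* cannot raise to a position above *two deans*.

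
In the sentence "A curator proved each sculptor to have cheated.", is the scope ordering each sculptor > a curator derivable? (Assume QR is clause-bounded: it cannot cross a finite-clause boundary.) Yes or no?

*each sculptor* is an ECM subject; ECM complements are not islands, and the embedded quantifier may take matrix scope.
Clause-internal QR can adjoin the lower DP above the subject, yielding the inverse reading.

Yes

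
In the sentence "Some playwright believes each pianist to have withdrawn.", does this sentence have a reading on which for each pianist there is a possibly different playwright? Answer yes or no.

Yes

This is the *each pianist* > *some playwright* reading.
*each pianist* is an ECM subject; ECM complements are not islands, and the embedded quantifier may take matrix scope.
Since no island is crossed, the inverse ordering is licensed alongside surface scope.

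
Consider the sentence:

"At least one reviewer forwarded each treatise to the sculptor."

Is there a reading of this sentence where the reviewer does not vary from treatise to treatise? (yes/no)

The described interpretation is the *at least one reviewer* > *each treatise* scoping.
Nothing needs to raise for *at least one reviewer* > *each treatise*, so no island constraint is at stake.

Yes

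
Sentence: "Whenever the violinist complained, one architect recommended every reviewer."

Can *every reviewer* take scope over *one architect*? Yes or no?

Yes

Although there is an adjunct clause, *every reviewer* is in the main clause, not inside the adjunct.
Since no island is crossed, the inverse ordering is licensed alongside surface scope.
So *every reviewer* > *one architect* is among the available readings.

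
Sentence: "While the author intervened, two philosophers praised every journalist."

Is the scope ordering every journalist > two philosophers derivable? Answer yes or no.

Yes

Although there is an adjunct clause, *every journalist* is in the main clause, not inside the adjunct.
With no island boundary between them, the object can take inverse scope over the subject via ordinary QR within the clause.
So *every journalist* > *two philosophers* is among the available readings.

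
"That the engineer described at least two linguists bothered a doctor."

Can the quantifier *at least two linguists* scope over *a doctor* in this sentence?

*at least two linguists* occurs within the sentential subject *that the engineer described at least two linguists*.
The Sentential Subject Constraint rules out raising the quantifier out of the that-clause subject.
There is no licit LF on which *at least two linguists* c-commands *a doctor*.

No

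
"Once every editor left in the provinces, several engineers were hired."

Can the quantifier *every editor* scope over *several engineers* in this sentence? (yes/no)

No

Structurally, *every editor* is inside the adjunct clause *once every editor left in the provinces*.
Adverbial clauses are not L-marked, so they are barriers for QR — the quantifier cannot escape the adjunct.
*every editor* > *several engineers* would require crossing that boundary, which is illicit.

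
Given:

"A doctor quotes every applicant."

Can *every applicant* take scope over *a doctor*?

*every applicant* and *a doctor* are in the same minimal clause.
With no island boundary between them, the object can take inverse scope over the subject via ordinary QR within the clause.

Yes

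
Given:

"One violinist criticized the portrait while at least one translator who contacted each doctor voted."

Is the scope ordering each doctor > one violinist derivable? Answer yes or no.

Structurally, *each doctor* is inside the relative clause *who contacted each doctor*, which is itself inside the adjunct *while at least one translator who contacted each doctor voted*.
Even if one barrier were somehow void, the other would still block QR.
Hence only narrow scope for *each doctor* (under *one violinist*) survives.

No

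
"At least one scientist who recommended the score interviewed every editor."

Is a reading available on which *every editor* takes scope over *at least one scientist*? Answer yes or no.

Yes

The relative clause *who recommended the score* modifies *at least one scientist*, but *every editor* is not inside that relative clause — it is an argument of the matrix verb.
Ordinary QR to a clause-peripheral position gives the wide-scope LF for the lower DP.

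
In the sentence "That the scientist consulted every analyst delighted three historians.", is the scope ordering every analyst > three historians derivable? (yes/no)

*every analyst* sits inside the sentential subject *that the scientist consulted every analyst*.
The subject-island constraint blocks QR out of a clausal subject.
*every analyst* > *three historians* would require crossing that boundary, which is illicit.

No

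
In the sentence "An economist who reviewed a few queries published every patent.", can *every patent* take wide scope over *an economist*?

Yes

The RC *who reviewed a few queries* is an island, but *every patent* is not inside it — it is the matrix object, a clausemate of *an economist*.
No island intervenes, so both surface and inverse scope are derivable.
So *every patent* > *an economist* is among the available readings.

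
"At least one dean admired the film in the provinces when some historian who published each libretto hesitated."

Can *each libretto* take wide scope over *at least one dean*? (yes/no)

Structurally, *each libretto* is inside the relative clause *who published each libretto*, which is itself inside the adjunct *when some historian who published each libretto hesitated*.
Two island boundaries intervene — the relative clause and the adjunct. Either alone would block QR.
*each libretto* is confined to the island and cannot take scope over *at least one dean*.

No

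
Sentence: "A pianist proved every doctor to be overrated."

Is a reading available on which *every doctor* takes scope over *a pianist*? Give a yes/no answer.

Yes

The ECM infinitive is scope-transparent — *every doctor* is free to raise above *a pianist*.
With no island boundary between them, the object can take inverse scope over the subject via ordinary QR within the clause.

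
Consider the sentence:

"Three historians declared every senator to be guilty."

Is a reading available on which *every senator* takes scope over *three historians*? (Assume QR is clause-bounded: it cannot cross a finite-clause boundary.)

*every senator* is the subject of an ECM infinitive — the infinitival complement of an ECM verb is not a scope island, so *every senator* can raise into the matrix clause.
Clause-internal QR can adjoin the lower DP above the subject, yielding the inverse reading.
The sentence is scopally ambiguous between *three historians* > *every senator* and *every senator* > *three historians*.

Yes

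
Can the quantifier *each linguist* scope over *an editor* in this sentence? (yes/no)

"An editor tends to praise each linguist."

Raising constructions are monoclausal for scope purposes; *each linguist* is not separated from *an editor* by any island.
No island intervenes, so both surface and inverse scope are derivable.

Yes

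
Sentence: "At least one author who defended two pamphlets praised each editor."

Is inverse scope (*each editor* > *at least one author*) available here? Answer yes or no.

Although the sentence contains a relative clause (*who defended two pamphlets*), *each editor* is outside it, in the matrix VP.
Nothing blocks QR of the lower DP to a position above the higher one, so inverse scope is available.

Yes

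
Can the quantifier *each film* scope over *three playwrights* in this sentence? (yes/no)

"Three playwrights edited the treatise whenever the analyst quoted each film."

*each film* occurs within the adjunct clause *whenever the analyst quoted each film*.
Adverbial clauses are not L-marked, so they are barriers for QR — the quantifier cannot escape the adjunct.
So *each film* cannot raise high enough to outscope *three playwrights*; only the surface ordering *three playwrights* > *each film* is available.

No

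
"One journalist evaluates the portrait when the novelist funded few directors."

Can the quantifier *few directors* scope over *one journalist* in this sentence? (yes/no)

*few directors* occurs within the adjunct clause *when the novelist funded few directors*.
Adjuncts are opaque for quantifier raising; a quantifier in an adjunct stays inside it.
Hence only narrow scope for *few directors* (under *one journalist*) survives.

No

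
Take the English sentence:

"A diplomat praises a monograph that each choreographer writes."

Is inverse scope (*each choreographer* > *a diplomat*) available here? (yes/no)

*each choreographer* occurs within the relative clause *that each choreographer writes* modifying *a monograph*.
A relative clause is a scope island — quantifier raising cannot cross its boundary.
So the wide-scope reading for *each choreographer* is blocked.

No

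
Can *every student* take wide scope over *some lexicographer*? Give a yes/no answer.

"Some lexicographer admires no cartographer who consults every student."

No

The DP *every student* is contained in the relative clause *who consults every student* modifying *no cartographer*.
Quantifiers inside a relative clause are trapped there; the RC boundary blocks QR.
*every student* > *some lexicographer* would require crossing that boundary, which is illicit.
(Only the surface reading survives: one fixed lexicographer with respect to all the relevant students.)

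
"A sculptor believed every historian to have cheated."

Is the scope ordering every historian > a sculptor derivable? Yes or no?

*every historian* is an ECM subject; ECM complements are not islands, and the embedded quantifier may take matrix scope.
Ordinary QR to a clause-peripheral position gives the wide-scope LF for the lower DP.
Both orderings are possible: *a sculptor* > *every historian* and *every historian* > *a sculptor*.

Yes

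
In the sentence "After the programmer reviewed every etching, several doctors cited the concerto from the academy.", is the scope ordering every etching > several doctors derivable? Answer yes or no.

*every etching* occurs within the adjunct clause *after the programmer reviewed every etching*.
Adverbial clauses are not L-marked, so they are barriers for QR — the quantifier cannot escape the adjunct.
There is no licit LF on which *every etching* c-commands *several doctors*.

No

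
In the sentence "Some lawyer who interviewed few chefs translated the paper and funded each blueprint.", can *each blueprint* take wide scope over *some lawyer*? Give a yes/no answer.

No

Structurally, *each blueprint* is inside one conjunct of the coordinate structure (*funded each blueprint*).
Coordinate structures are islands for non-across-the-board movement, QR included.
The inverse ordering *each blueprint* > *some lawyer* is therefore underivable.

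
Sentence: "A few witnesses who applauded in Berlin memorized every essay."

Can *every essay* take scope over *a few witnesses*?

Yes

The relative clause *who applauded in Berlin* modifies *a few witnesses*, but *every essay* is not inside that relative clause — it is an argument of the matrix verb.
Clause-internal QR can adjoin the lower DP above the subject, yielding the inverse reading.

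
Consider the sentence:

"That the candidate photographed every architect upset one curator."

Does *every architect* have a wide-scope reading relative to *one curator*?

No

Structurally, *every architect* is inside the sentential subject *that the candidate photographed every architect*.
Subjects — clausal subjects included — are islands for extraction, and QR is no exception.
The ordering *every architect* > *one curator* is therefore underivable.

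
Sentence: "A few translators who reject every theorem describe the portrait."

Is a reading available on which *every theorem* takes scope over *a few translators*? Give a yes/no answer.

No

*every theorem* occurs within the relative clause *who reject every theorem*.
QR out of a relative clause is ruled out by the relative-clause island constraint.
The inverse ordering *every theorem* > *a few translators* is therefore underivable.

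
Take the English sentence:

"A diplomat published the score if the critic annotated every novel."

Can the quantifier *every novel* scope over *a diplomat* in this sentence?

No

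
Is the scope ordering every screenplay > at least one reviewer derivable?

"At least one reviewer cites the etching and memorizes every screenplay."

*every screenplay* is embedded in one conjunct of the coordinate structure (*memorizes every screenplay*).
Asymmetric QR out of one conjunct violates the Coordinate Structure Constraint.
Hence only narrow scope for *every screenplay* (under *at least one reviewer*) survives.

No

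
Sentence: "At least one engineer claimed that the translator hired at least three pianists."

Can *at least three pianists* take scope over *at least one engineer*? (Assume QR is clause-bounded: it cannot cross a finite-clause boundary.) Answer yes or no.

No

*at least three pianists* occurs within the finite complement clause *that the translator hired at least three pianists*.
Under clause-bounded QR, a quantifier in an embedded finite clause cannot raise into the matrix clause.
The inverse ordering *at least three pianists* > *at least one engineer* is therefore underivable.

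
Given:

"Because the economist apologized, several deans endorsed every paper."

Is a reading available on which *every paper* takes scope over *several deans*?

Although there is an adjunct clause, *every paper* is in the main clause, not inside the adjunct.
Ordinary QR to a clause-peripheral position gives the wide-scope LF for the lower DP.

Yes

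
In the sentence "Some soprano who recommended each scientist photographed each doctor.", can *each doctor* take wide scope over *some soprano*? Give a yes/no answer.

Yes

The RC *who recommended each scientist* is an island, but *each doctor* is not inside it — it is the matrix object, a clausemate of *some soprano*.
Ordinary QR to a clause-peripheral position gives the wide-scope LF for the lower DP.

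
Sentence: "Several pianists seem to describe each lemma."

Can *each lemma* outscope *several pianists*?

Yes

Raising constructions are monoclausal for scope purposes; *each lemma* is not separated from *several pianists* by any island.
Since no island is crossed, the inverse ordering is licensed alongside surface scope.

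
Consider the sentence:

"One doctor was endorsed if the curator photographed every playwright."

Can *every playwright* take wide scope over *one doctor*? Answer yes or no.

*every playwright* is embedded in the adjunct clause *if the curator photographed every playwright*.
Since the clause is an adjunct (not a complement), the Adjunct Condition blocks QR across its edge.
So the wide-scope reading for *every playwright* is blocked.

No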